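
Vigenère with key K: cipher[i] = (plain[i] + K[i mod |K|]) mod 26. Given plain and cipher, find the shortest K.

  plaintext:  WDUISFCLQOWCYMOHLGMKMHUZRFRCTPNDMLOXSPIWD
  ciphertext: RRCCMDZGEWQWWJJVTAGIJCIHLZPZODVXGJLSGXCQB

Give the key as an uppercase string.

VOIUUYX

  i= 0: R-W = 21 → V
  i= 1: R-D = 14 → O
  i= 2: C-U =  8 → I
  i= 3: C-I = 20 → U
  i= 4: M-S = 20 → U
  i= 5: D-F = 24 → Y
  i= 6: Z-C = 23 → X
  i= 7: G-L = 21 → V
  i= 8: E-Q = 14 → O
  i= 9: W-O =  8 → I
  i=10: Q-W = 20 → U
  i=11: W-C = 20 → U
  i=12: W-Y = 24 → Y
  i=13: J-M = 23 → X
  i=14: J-O = 21 → V
  i=15: V-H = 14 → O
  i=16: T-L =  8 → I
  i=17: A-G = 20 → U
  i=18: G-M = 20 → U
  i=19: I-K = 24 → Y
  i=20: J-M = 23 → X
  i=21: C-H = 21 → V
  i=22: I-U = 14 → O
  i=23: H-Z =  8 → I
  i=24: L-R = 20 → U
  i=25: Z-F = 20 → U
  i=26: P-R = 24 → Y
  i=27: Z-C = 23 → X
  i=28: O-T = 21 → V
  i=29: D-P = 14 → O
  i=30: V-N =  8 → I
  i=31: X-D = 20 → U
  i=32: G-M = 20 → U
  i=33: J-L = 24 → Y
  i=34: L-O = 23 → X
  i=35: S-X = 21 → V
  i=36: G-S = 14 → O
  i=37: X-P =  8 → I
  i=38: C-I = 20 → U
  i=39: Q-W = 20 → U
  i=40: B-D = 24 → Y
  shifts repeat with period 7: VOIUUYX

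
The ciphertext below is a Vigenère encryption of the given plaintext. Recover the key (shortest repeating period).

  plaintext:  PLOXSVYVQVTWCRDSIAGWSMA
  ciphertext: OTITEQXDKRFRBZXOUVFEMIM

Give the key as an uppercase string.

ZIUWMV

  i= 0: O-P = 25 → Z
  i= 1: T-L =  8 → I
  i= 2: I-O = 20 → U
  i= 3: T-X = 22 → W
  i= 4: E-S = 12 → M
  i= 5: Q-V = 21 → V
  i= 6: X-Y = 25 → Z
  i= 7: D-V =  8 → I
  i= 8: K-Q = 20 → U
  i= 9: R-V = 22 → W
  i=10: F-T = 12 → M
  i=11: R-W = 21 → V
  i=12: B-C = 25 → Z
  i=13: Z-R =  8 → I
  i=14: X-D = 20 → U
  i=15: O-S = 22 → W
  i=16: U-I = 12 → M
  i=17: V-A = 21 → V
  i=18: F-G = 25 → Z
  i=19: E-W =  8 → I
  i=20: M-S = 20 → U
  i=21: I-M = 22 → W
  i=22: M-A = 12 → M
  shifts repeat with period 6: ZIUWMV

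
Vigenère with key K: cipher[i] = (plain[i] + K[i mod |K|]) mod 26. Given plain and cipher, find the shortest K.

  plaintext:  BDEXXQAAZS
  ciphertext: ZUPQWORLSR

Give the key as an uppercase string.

YRLTZ

  i= 0: Z-B = 24 → Y
  i= 1: U-D = 17 → R
  i= 2: P-E = 11 → L
  i= 3: Q-X = 19 → T
  i= 4: W-X = 25 → Z
  i= 5: O-Q = 24 → Y
  i= 6: R-A = 17 → R
  i= 7: L-A = 11 → L
  i= 8: S-Z = 19 → T
  i= 9: R-S = 25 → Z
  shifts repeat with period 5: YRLTZ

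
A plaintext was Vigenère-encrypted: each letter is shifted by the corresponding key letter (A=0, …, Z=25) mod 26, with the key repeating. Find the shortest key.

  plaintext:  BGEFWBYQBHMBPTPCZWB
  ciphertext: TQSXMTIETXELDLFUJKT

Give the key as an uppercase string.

  i= 0: T-B = 18 → S
  i= 1: Q-G = 10 → K
  i= 2: S-E = 14 → O
  i= 3: X-F = 18 → S
  i= 4: M-W = 16 → Q
  i= 5: T-B = 18 → S
  i= 6: I-Y = 10 → K
  i= 7: E-Q = 14 → O
  i= 8: T-B = 18 → S
  i= 9: X-H = 16 → Q
  i=10: E-M = 18 → S
  i=11: L-B = 10 → K
  i=12: D-P = 14 → O
  i=13: L-T = 18 → S
  i=14: F-P = 16 → Q
  i=15: U-C = 18 → S
  i=16: J-Z = 10 → K
  i=17: K-W = 14 → O
  i=18: T-B = 18 → S
  shifts repeat with period 5: SKOSQ

SKOSQ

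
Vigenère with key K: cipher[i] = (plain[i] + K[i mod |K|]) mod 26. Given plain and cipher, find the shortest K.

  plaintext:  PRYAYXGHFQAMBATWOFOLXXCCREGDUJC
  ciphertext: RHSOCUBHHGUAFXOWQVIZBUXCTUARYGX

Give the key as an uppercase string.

  i= 0: R-P =  2 → C
  i= 1: H-R = 16 → Q
  i= 2: S-Y = 20 → U
  i= 3: O-A = 14 → O
  i= 4: C-Y =  4 → E
  i= 5: U-X = 23 → X
  i= 6: B-G = 21 → V
  i= 7: H-H =  0 → A
  i= 8: H-F =  2 → C
  i= 9: G-Q = 16 → Q
  i=10: U-A = 20 → U
  i=11: A-M = 14 → O
  i=12: F-B =  4 → E
  i=13: X-A = 23 → X
  i=14: O-T = 21 → V
  i=15: W-W =  0 → A
  i=16: Q-O =  2 → C
  i=17: V-F = 16 → Q
  i=18: I-O = 20 → U
  i=19: Z-L = 14 → O
  i=20: B-X =  4 → E
  i=21: U-X = 23 → X
  i=22: X-C = 21 → V
  i=23: C-C =  0 → A
  i=24: T-R =  2 → C
  i=25: U-E = 16 → Q
  i=26: A-G = 20 → U
  i=27: R-D = 14 → O
  i=28: Y-U =  4 → E
  i=29: G-J = 23 → X
  i=30: X-C = 21 → V
  shifts repeat with period 8: CQUOEXVA

CQUOEXVA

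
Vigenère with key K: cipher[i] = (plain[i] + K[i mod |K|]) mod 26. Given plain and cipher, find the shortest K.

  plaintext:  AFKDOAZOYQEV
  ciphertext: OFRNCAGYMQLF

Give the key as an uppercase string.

  i= 0: O-A = 14 → O
  i= 1: F-F =  0 → A
  i= 2: R-K =  7 → H
  i= 3: N-D = 10 → K
  i= 4: C-O = 14 → O
  i= 5: A-A =  0 → A
  i= 6: G-Z =  7 → H
  i= 7: Y-O = 10 → K
  i= 8: M-Y = 14 → O
  i= 9: Q-Q =  0 → A
  i=10: L-E =  7 → H
  i=11: F-V = 10 → K
  shifts repeat with period 4: OAHK

OAHK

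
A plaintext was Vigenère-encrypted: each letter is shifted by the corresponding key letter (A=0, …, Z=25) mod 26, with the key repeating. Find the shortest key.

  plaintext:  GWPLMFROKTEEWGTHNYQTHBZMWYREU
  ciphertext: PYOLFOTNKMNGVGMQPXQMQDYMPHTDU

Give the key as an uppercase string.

  i= 0: P-G =  9 → J
  i= 1: Y-W =  2 → C
  i= 2: O-P = 25 → Z
  i= 3: L-L =  0 → A
  i= 4: F-M = 19 → T
  i= 5: O-F =  9 → J
  i= 6: T-R =  2 → C
  i= 7: N-O = 25 → Z
  i= 8: K-K =  0 → A
  i= 9: M-T = 19 → T
  i=10: N-E =  9 → J
  i=11: G-E =  2 → C
  i=12: V-W = 25 → Z
  i=13: G-G =  0 → A
  i=14: M-T = 19 → T
  i=15: Q-H =  9 → J
  i=16: P-N =  2 → C
  i=17: X-Y = 25 → Z
  i=18: Q-Q =  0 → A
  i=19: M-T = 19 → T
  i=20: Q-H =  9 → J
  i=21: D-B =  2 → C
  i=22: Y-Z = 25 → Z
  i=23: M-M =  0 → A
  i=24: P-W = 19 → T
  i=25: H-Y =  9 → J
  i=26: T-R =  2 → C
  i=27: D-E = 25 → Z
  i=28: U-U =  0 → A
  shifts repeat with period 5: JCZAT

JCZAT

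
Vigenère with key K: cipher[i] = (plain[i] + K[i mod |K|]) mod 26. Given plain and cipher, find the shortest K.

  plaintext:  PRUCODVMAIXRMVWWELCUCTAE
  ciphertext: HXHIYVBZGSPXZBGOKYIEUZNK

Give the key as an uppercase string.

  i= 0: H-P = 18 → S
  i= 1: X-R =  6 → G
  i= 2: H-U = 13 → N
  i= 3: I-C =  6 → G
  i= 4: Y-O = 10 → K
  i= 5: V-D = 18 → S
  i= 6: B-V =  6 → G
  i= 7: Z-M = 13 → N
  i= 8: G-A =  6 → G
  i= 9: S-I = 10 → K
  i=10: P-X = 18 → S
  i=11: X-R =  6 → G
  i=12: Z-M = 13 → N
  i=13: B-V =  6 → G
  i=14: G-W = 10 → K
  i=15: O-W = 18 → S
  i=16: K-E =  6 → G
  i=17: Y-L = 13 → N
  i=18: I-C =  6 → G
  i=19: E-U = 10 → K
  i=20: U-C = 18 → S
  i=21: Z-T =  6 → G
  i=22: N-A = 13 → N
  i=23: K-E =  6 → G
  shifts repeat with period 5: SGNGK

SGNGK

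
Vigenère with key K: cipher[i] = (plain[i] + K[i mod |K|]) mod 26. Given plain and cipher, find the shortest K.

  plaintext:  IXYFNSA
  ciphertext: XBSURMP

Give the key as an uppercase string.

PEU

  i= 0: X-I = 15 → P
  i= 1: B-X =  4 → E
  i= 2: S-Y = 20 → U
  i= 3: U-F = 15 → P
  i= 4: R-N =  4 → E
  i= 5: M-S = 20 → U
  i= 6: P-A = 15 → P
  shifts repeat with period 3: PEU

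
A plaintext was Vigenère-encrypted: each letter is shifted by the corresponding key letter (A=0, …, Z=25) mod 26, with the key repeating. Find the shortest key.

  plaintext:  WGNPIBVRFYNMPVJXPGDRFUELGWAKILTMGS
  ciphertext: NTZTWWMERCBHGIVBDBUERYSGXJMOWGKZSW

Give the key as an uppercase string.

  i= 0: N-W = 17 → R
  i= 1: T-G = 13 → N
  i= 2: Z-N = 12 → M
  i= 3: T-P =  4 → E
  i= 4: W-I = 14 → O
  i= 5: W-B = 21 → V
  i= 6: M-V = 17 → R
  i= 7: E-R = 13 → N
  i= 8: R-F = 12 → M
  i= 9: C-Y =  4 → E
  i=10: B-N = 14 → O
  i=11: H-M = 21 → V
  i=12: G-P = 17 → R
  i=13: I-V = 13 → N
  i=14: V-J = 12 → M
  i=15: B-X =  4 → E
  i=16: D-P = 14 → O
  i=17: B-G = 21 → V
  i=18: U-D = 17 → R
  i=19: E-R = 13 → N
  i=20: R-F = 12 → M
  i=21: Y-U =  4 → E
  i=22: S-E = 14 → O
  i=23: G-L = 21 → V
  i=24: X-G = 17 → R
  i=25: J-W = 13 → N
  i=26: M-A = 12 → M
  i=27: O-K =  4 → E
  i=28: W-I = 14 → O
  i=29: G-L = 21 → V
  i=30: K-T = 17 → R
  i=31: Z-M = 13 → N
  i=32: S-G = 12 → M
  i=33: W-S =  4 → E
  shifts repeat with period 6: RNMEOV

RNMEOV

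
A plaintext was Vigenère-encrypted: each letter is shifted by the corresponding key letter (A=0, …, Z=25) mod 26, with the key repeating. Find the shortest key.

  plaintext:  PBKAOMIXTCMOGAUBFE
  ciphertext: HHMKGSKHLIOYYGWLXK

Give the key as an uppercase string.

SGCK

  i= 0: H-P = 18 → S
  i= 1: H-B =  6 → G
  i= 2: M-K =  2 → C
  i= 3: K-A = 10 → K
  i= 4: G-O = 18 → S
  i= 5: S-M =  6 → G
  i= 6: K-I =  2 → C
  i= 7: H-X = 10 → K
  i= 8: L-T = 18 → S
  i= 9: I-C =  6 → G
  i=10: O-M =  2 → C
  i=11: Y-O = 10 → K
  i=12: Y-G = 18 → S
  i=13: G-A =  6 → G
  i=14: W-U =  2 → C
  i=15: L-B = 10 → K
  i=16: X-F = 18 → S
  i=17: K-E =  6 → G
  shifts repeat with period 4: SGCK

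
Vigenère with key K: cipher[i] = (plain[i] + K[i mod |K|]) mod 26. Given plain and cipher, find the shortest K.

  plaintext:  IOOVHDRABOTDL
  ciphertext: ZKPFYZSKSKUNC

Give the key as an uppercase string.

  i= 0: Z-I = 17 → R
  i= 1: K-O = 22 → W
  i= 2: P-O =  1 → B
  i= 3: F-V = 10 → K
  i= 4: Y-H = 17 → R
  i= 5: Z-D = 22 → W
  i= 6: S-R =  1 → B
  i= 7: K-A = 10 → K
  i= 8: S-B = 17 → R
  i= 9: K-O = 22 → W
  i=10: U-T =  1 → B
  i=11: N-D = 10 → K
  i=12: C-L = 17 → R
  shifts repeat with period 4: RWBK

RWBK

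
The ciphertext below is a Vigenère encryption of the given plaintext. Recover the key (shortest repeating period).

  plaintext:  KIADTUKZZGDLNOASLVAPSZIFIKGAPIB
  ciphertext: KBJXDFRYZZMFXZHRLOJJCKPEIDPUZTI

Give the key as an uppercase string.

  i= 0: K-K =  0 → A
  i= 1: B-I = 19 → T
  i= 2: J-A =  9 → J
  i= 3: X-D = 20 → U
  i= 4: D-T = 10 → K
  i= 5: F-U = 11 → L
  i= 6: R-K =  7 → H
  i= 7: Y-Z = 25 → Z
  i= 8: Z-Z =  0 → A
  i= 9: Z-G = 19 → T
  i=10: M-D =  9 → J
  i=11: F-L = 20 → U
  i=12: X-N = 10 → K
  i=13: Z-O = 11 → L
  i=14: H-A =  7 → H
  i=15: R-S = 25 → Z
  i=16: L-L =  0 → A
  i=17: O-V = 19 → T
  i=18: J-A =  9 → J
  i=19: J-P = 20 → U
  i=20: C-S = 10 → K
  i=21: K-Z = 11 → L
  i=22: P-I =  7 → H
  i=23: E-F = 25 → Z
  i=24: I-I =  0 → A
  i=25: D-K = 19 → T
  i=26: P-G =  9 → J
  i=27: U-A = 20 → U
  i=28: Z-P = 10 → K
  i=29: T-I = 11 → L
  i=30: I-B =  7 → H
  shifts repeat with period 8: ATJUKLHZ

ATJUKLHZ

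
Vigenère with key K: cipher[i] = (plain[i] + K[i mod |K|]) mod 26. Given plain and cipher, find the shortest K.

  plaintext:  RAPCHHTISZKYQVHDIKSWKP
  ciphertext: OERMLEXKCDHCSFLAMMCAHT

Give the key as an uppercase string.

XECKE

  i= 0: O-R = 23 → X
  i= 1: E-A =  4 → E
  i= 2: R-P =  2 → C
  i= 3: M-C = 10 → K
  i= 4: L-H =  4 → E
  i= 5: E-H = 23 → X
  i= 6: X-T =  4 → E
  i= 7: K-I =  2 → C
  i= 8: C-S = 10 → K
  i= 9: D-Z =  4 → E
  i=10: H-K = 23 → X
  i=11: C-Y =  4 → E
  i=12: S-Q =  2 → C
  i=13: F-V = 10 → K
  i=14: L-H =  4 → E
  i=15: A-D = 23 → X
  i=16: M-I =  4 → E
  i=17: M-K =  2 → C
  i=18: C-S = 10 → K
  i=19: A-W =  4 → E
  i=20: H-K = 23 → X
  i=21: T-P =  4 → E
  shifts repeat with period 5: XECKE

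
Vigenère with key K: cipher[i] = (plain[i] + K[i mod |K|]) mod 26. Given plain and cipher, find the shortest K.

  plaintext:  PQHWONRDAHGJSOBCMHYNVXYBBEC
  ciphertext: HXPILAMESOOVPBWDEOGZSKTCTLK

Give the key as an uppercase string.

  i= 0: H-P = 18 → S
  i= 1: X-Q =  7 → H
  i= 2: P-H =  8 → I
  i= 3: I-W = 12 → M
  i= 4: L-O = 23 → X
  i= 5: A-N = 13 → N
  i= 6: M-R = 21 → V
  i= 7: E-D =  1 → B
  i= 8: S-A = 18 → S
  i= 9: O-H =  7 → H
  i=10: O-G =  8 → I
  i=11: V-J = 12 → M
  i=12: P-S = 23 → X
  i=13: B-O = 13 → N
  i=14: W-B = 21 → V
  i=15: D-C =  1 → B
  i=16: E-M = 18 → S
  i=17: O-H =  7 → H
  i=18: G-Y =  8 → I
  i=19: Z-N = 12 → M
  i=20: S-V = 23 → X
  i=21: K-X = 13 → N
  i=22: T-Y = 21 → V
  i=23: C-B =  1 → B
  i=24: T-B = 18 → S
  i=25: L-E =  7 → H
  i=26: K-C =  8 → I
  shifts repeat with period 8: SHIMXNVB

SHIMXNVB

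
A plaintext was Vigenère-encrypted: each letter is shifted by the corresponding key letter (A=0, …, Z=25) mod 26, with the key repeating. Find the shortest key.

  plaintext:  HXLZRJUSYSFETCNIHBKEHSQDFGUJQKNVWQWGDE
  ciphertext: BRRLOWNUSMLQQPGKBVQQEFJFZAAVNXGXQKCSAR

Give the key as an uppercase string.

  i= 0: B-H = 20 → U
  i= 1: R-X = 20 → U
  i= 2: R-L =  6 → G
  i= 3: L-Z = 12 → M
  i= 4: O-R = 23 → X
  i= 5: W-J = 13 → N
  i= 6: N-U = 19 → T
  i= 7: U-S =  2 → C
  i= 8: S-Y = 20 → U
  i= 9: M-S = 20 → U
  i=10: L-F =  6 → G
  i=11: Q-E = 12 → M
  i=12: Q-T = 23 → X
  i=13: P-C = 13 → N
  i=14: G-N = 19 → T
  i=15: K-I =  2 → C
  i=16: B-H = 20 → U
  i=17: V-B = 20 → U
  i=18: Q-K =  6 → G
  i=19: Q-E = 12 → M
  i=20: E-H = 23 → X
  i=21: F-S = 13 → N
  i=22: J-Q = 19 → T
  i=23: F-D =  2 → C
  i=24: Z-F = 20 → U
  i=25: A-G = 20 → U
  i=26: A-U =  6 → G
  i=27: V-J = 12 → M
  i=28: N-Q = 23 → X
  i=29: X-K = 13 → N
  i=30: G-N = 19 → T
  i=31: X-V =  2 → C
  i=32: Q-W = 20 → U
  i=33: K-Q = 20 → U
  i=34: C-W =  6 → G
  i=35: S-G = 12 → M
  i=36: A-D = 23 → X
  i=37: R-E = 13 → N
  shifts repeat with period 8: UUGMXNTC

UUGMXNTC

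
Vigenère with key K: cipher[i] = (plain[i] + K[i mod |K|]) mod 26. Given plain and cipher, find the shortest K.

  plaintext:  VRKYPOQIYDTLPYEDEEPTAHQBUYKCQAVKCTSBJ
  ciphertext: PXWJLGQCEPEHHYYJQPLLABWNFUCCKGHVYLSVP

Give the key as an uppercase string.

UGMLWSA

  i= 0: P-V = 20 → U
  i= 1: X-R =  6 → G
  i= 2: W-K = 12 → M
  i= 3: J-Y = 11 → L
  i= 4: L-P = 22 → W
  i= 5: G-O = 18 → S
  i= 6: Q-Q =  0 → A
  i= 7: C-I = 20 → U
  i= 8: E-Y =  6 → G
  i= 9: P-D = 12 → M
  i=10: E-T = 11 → L
  i=11: H-L = 22 → W
  i=12: H-P = 18 → S
  i=13: Y-Y =  0 → A
  i=14: Y-E = 20 → U
  i=15: J-D =  6 → G
  i=16: Q-E = 12 → M
  i=17: P-E = 11 → L
  i=18: L-P = 22 → W
  i=19: L-T = 18 → S
  i=20: A-A =  0 → A
  i=21: B-H = 20 → U
  i=22: W-Q =  6 → G
  i=23: N-B = 12 → M
  i=24: F-U = 11 → L
  i=25: U-Y = 22 → W
  i=26: C-K = 18 → S
  i=27: C-C =  0 → A
  i=28: K-Q = 20 → U
  i=29: G-A =  6 → G
  i=30: H-V = 12 → M
  i=31: V-K = 11 → L
  i=32: Y-C = 22 → W
  i=33: L-T = 18 → S
  i=34: S-S =  0 → A
  i=35: V-B = 20 → U
  i=36: P-J =  6 → G
  shifts repeat with period 7: UGMLWSA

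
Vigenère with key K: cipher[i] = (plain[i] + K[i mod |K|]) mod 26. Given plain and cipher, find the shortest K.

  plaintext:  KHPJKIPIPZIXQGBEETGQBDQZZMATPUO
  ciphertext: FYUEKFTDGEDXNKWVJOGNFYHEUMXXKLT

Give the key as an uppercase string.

VRFVAXE

  i= 0: F-K = 21 → V
  i= 1: Y-H = 17 → R
  i= 2: U-P =  5 → F
  i= 3: E-J = 21 → V
  i= 4: K-K =  0 → A
  i= 5: F-I = 23 → X
  i= 6: T-P =  4 → E
  i= 7: D-I = 21 → V
  i= 8: G-P = 17 → R
  i= 9: E-Z =  5 → F
  i=10: D-I = 21 → V
  i=11: X-X =  0 → A
  i=12: N-Q = 23 → X
  i=13: K-G =  4 → E
  i=14: W-B = 21 → V
  i=15: V-E = 17 → R
  i=16: J-E =  5 → F
  i=17: O-T = 21 → V
  i=18: G-G =  0 → A
  i=19: N-Q = 23 → X
  i=20: F-B =  4 → E
  i=21: Y-D = 21 → V
  i=22: H-Q = 17 → R
  i=23: E-Z =  5 → F
  i=24: U-Z = 21 → V
  i=25: M-M =  0 → A
  i=26: X-A = 23 → X
  i=27: X-T =  4 → E
  i=28: K-P = 21 → V
  i=29: L-U = 17 → R
  i=30: T-O =  5 → F
  shifts repeat with period 7: VRFVAXE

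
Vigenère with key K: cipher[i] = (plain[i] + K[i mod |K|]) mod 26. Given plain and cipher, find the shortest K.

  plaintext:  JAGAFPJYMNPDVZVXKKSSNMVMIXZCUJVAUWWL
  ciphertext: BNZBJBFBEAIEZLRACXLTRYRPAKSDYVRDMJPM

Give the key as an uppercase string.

  i= 0: B-J = 18 → S
  i= 1: N-A = 13 → N
  i= 2: Z-G = 19 → T
  i= 3: B-A =  1 → B
  i= 4: J-F =  4 → E
  i= 5: B-P = 12 → M
  i= 6: F-J = 22 → W
  i= 7: B-Y =  3 → D
  i= 8: E-M = 18 → S
  i= 9: A-N = 13 → N
  i=10: I-P = 19 → T
  i=11: E-D =  1 → B
  i=12: Z-V =  4 → E
  i=13: L-Z = 12 → M
  i=14: R-V = 22 → W
  i=15: A-X =  3 → D
  i=16: C-K = 18 → S
  i=17: X-K = 13 → N
  i=18: L-S = 19 → T
  i=19: T-S =  1 → B
  i=20: R-N =  4 → E
  i=21: Y-M = 12 → M
  i=22: R-V = 22 → W
  i=23: P-M =  3 → D
  i=24: A-I = 18 → S
  i=25: K-X = 13 → N
  i=26: S-Z = 19 → T
  i=27: D-C =  1 → B
  i=28: Y-U =  4 → E
  i=29: V-J = 12 → M
  i=30: R-V = 22 → W
  i=31: D-A =  3 → D
  i=32: M-U = 18 → S
  i=33: J-W = 13 → N
  i=34: P-W = 19 → T
  i=35: M-L =  1 → B
  shifts repeat with period 8: SNTBEMWD

SNTBEMWD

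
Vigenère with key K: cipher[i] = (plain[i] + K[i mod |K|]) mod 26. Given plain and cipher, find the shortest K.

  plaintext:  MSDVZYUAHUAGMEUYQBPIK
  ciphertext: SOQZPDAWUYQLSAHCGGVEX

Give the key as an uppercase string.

  i= 0: S-M =  6 → G
  i= 1: O-S = 22 → W
  i= 2: Q-D = 13 → N
  i= 3: Z-V =  4 → E
  i= 4: P-Z = 16 → Q
  i= 5: D-Y =  5 → F
  i= 6: A-U =  6 → G
  i= 7: W-A = 22 → W
  i= 8: U-H = 13 → N
  i= 9: Y-U =  4 → E
  i=10: Q-A = 16 → Q
  i=11: L-G =  5 → F
  i=12: S-M =  6 → G
  i=13: A-E = 22 → W
  i=14: H-U = 13 → N
  i=15: C-Y =  4 → E
  i=16: G-Q = 16 → Q
  i=17: G-B =  5 → F
  i=18: V-P =  6 → G
  i=19: E-I = 22 → W
  i=20: X-K = 13 → N
  shifts repeat with period 6: GWNEQF

GWNEQF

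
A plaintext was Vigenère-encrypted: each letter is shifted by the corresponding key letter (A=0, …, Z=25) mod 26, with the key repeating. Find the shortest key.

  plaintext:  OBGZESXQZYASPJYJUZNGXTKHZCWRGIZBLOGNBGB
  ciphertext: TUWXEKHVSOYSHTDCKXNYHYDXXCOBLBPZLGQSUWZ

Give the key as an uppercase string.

FTQYASK

  i= 0: T-O =  5 → F
  i= 1: U-B = 19 → T
  i= 2: W-G = 16 → Q
  i= 3: X-Z = 24 → Y
  i= 4: E-E =  0 → A
  i= 5: K-S = 18 → S
  i= 6: H-X = 10 → K
  i= 7: V-Q =  5 → F
  i= 8: S-Z = 19 → T
  i= 9: O-Y = 16 → Q
  i=10: Y-A = 24 → Y
  i=11: S-S =  0 → A
  i=12: H-P = 18 → S
  i=13: T-J = 10 → K
  i=14: D-Y =  5 → F
  i=15: C-J = 19 → T
  i=16: K-U = 16 → Q
  i=17: X-Z = 24 → Y
  i=18: N-N =  0 → A
  i=19: Y-G = 18 → S
  i=20: H-X = 10 → K
  i=21: Y-T =  5 → F
  i=22: D-K = 19 → T
  i=23: X-H = 16 → Q
  i=24: X-Z = 24 → Y
  i=25: C-C =  0 → A
  i=26: O-W = 18 → S
  i=27: B-R = 10 → K
  i=28: L-G =  5 → F
  i=29: B-I = 19 → T
  i=30: P-Z = 16 → Q
  i=31: Z-B = 24 → Y
  i=32: L-L =  0 → A
  i=33: G-O = 18 → S
  i=34: Q-G = 10 → K
  i=35: S-N =  5 → F
  i=36: U-B = 19 → T
  i=37: W-G = 16 → Q
  i=38: Z-B = 24 → Y
  shifts repeat with period 7: FTQYASK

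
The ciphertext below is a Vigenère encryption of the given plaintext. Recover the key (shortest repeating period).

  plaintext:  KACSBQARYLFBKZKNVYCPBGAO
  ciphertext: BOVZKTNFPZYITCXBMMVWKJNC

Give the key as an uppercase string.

  i= 0: B-K = 17 → R
  i= 1: O-A = 14 → O
  i= 2: V-C = 19 → T
  i= 3: Z-S =  7 → H
  i= 4: K-B =  9 → J
  i= 5: T-Q =  3 → D
  i= 6: N-A = 13 → N
  i= 7: F-R = 14 → O
  i= 8: P-Y = 17 → R
  i= 9: Z-L = 14 → O
  i=10: Y-F = 19 → T
  i=11: I-B =  7 → H
  i=12: T-K =  9 → J
  i=13: C-Z =  3 → D
  i=14: X-K = 13 → N
  i=15: B-N = 14 → O
  i=16: M-V = 17 → R
  i=17: M-Y = 14 → O
  i=18: V-C = 19 → T
  i=19: W-P =  7 → H
  i=20: K-B =  9 → J
  i=21: J-G =  3 → D
  i=22: N-A = 13 → N
  i=23: C-O = 14 → O
  shifts repeat with period 8: ROTHJDNO

ROTHJDNO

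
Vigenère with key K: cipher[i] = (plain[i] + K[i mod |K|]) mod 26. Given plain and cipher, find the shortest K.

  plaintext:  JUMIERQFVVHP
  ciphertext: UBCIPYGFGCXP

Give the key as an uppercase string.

  i= 0: U-J = 11 → L
  i= 1: B-U =  7 → H
  i= 2: C-M = 16 → Q
  i= 3: I-I =  0 → A
  i= 4: P-E = 11 → L
  i= 5: Y-R =  7 → H
  i= 6: G-Q = 16 → Q
  i= 7: F-F =  0 → A
  i= 8: G-V = 11 → L
  i= 9: C-V =  7 → H
  i=10: X-H = 16 → Q
  i=11: P-P =  0 → A
  shifts repeat with period 4: LHQA

LHQA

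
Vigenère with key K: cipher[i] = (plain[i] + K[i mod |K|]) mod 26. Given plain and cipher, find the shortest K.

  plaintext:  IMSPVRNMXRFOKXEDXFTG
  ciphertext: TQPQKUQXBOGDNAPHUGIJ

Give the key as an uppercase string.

  i= 0: T-I = 11 → L
  i= 1: Q-M =  4 → E
  i= 2: P-S = 23 → X
  i= 3: Q-P =  1 → B
  i= 4: K-V = 15 → P
  i= 5: U-R =  3 → D
  i= 6: Q-N =  3 → D
  i= 7: X-M = 11 → L
  i= 8: B-X =  4 → E
  i= 9: O-R = 23 → X
  i=10: G-F =  1 → B
  i=11: D-O = 15 → P
  i=12: N-K =  3 → D
  i=13: A-X =  3 → D
  i=14: P-E = 11 → L
  i=15: H-D =  4 → E
  i=16: U-X = 23 → X
  i=17: G-F =  1 → B
  i=18: I-T = 15 → P
  i=19: J-G =  3 → D
  shifts repeat with period 7: LEXBPDD

LEXBPDD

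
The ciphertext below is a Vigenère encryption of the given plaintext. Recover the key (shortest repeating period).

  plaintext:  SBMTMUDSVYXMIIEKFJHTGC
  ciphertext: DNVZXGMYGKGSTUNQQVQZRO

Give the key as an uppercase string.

LMJG

  i= 0: D-S = 11 → L
  i= 1: N-B = 12 → M
  i= 2: V-M =  9 → J
  i= 3: Z-T =  6 → G
  i= 4: X-M = 11 → L
  i= 5: G-U = 12 → M
  i= 6: M-D =  9 → J
  i= 7: Y-S =  6 → G
  i= 8: G-V = 11 → L
  i= 9: K-Y = 12 → M
  i=10: G-X =  9 → J
  i=11: S-M =  6 → G
  i=12: T-I = 11 → L
  i=13: U-I = 12 → M
  i=14: N-E =  9 → J
  i=15: Q-K =  6 → G
  i=16: Q-F = 11 → L
  i=17: V-J = 12 → M
  i=18: Q-H =  9 → J
  i=19: Z-T =  6 → G
  i=20: R-G = 11 → L
  i=21: O-C = 12 → M
  shifts repeat with period 4: LMJG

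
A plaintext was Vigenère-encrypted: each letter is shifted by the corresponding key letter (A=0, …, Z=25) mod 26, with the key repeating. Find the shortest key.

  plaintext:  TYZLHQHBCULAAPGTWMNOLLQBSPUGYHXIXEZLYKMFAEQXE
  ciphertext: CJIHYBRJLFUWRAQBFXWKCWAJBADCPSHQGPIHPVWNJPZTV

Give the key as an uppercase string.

JLJWRLKI

  i= 0: C-T =  9 → J
  i= 1: J-Y = 11 → L
  i= 2: I-Z =  9 → J
  i= 3: H-L = 22 → W
  i= 4: Y-H = 17 → R
  i= 5: B-Q = 11 → L
  i= 6: R-H = 10 → K
  i= 7: J-B =  8 → I
  i= 8: L-C =  9 → J
  i= 9: F-U = 11 → L
  i=10: U-L =  9 → J
  i=11: W-A = 22 → W
  i=12: R-A = 17 → R
  i=13: A-P = 11 → L
  i=14: Q-G = 10 → K
  i=15: B-T =  8 → I
  i=16: F-W =  9 → J
  i=17: X-M = 11 → L
  i=18: W-N =  9 → J
  i=19: K-O = 22 → W
  i=20: C-L = 17 → R
  i=21: W-L = 11 → L
  i=22: A-Q = 10 → K
  i=23: J-B =  8 → I
  i=24: B-S =  9 → J
  i=25: A-P = 11 → L
  i=26: D-U =  9 → J
  i=27: C-G = 22 → W
  i=28: P-Y = 17 → R
  i=29: S-H = 11 → L
  i=30: H-X = 10 → K
  i=31: Q-I =  8 → I
  i=32: G-X =  9 → J
  i=33: P-E = 11 → L
  i=34: I-Z =  9 → J
  i=35: H-L = 22 → W
  i=36: P-Y = 17 → R
  i=37: V-K = 11 → L
  i=38: W-M = 10 → K
  i=39: N-F =  8 → I
  i=40: J-A =  9 → J
  i=41: P-E = 11 → L
  i=42: Z-Q =  9 → J
  i=43: T-X = 22 → W
  i=44: V-E = 17 → R
  shifts repeat with period 8: JLJWRLKI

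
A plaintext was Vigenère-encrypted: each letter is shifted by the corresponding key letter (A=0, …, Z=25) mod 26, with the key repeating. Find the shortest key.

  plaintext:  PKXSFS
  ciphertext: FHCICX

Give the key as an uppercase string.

QXF

  i= 0: F-P = 16 → Q
  i= 1: H-K = 23 → X
  i= 2: C-X =  5 → F
  i= 3: I-S = 16 → Q
  i= 4: C-F = 23 → X
  i= 5: X-S =  5 → F
  shifts repeat with period 3: QXF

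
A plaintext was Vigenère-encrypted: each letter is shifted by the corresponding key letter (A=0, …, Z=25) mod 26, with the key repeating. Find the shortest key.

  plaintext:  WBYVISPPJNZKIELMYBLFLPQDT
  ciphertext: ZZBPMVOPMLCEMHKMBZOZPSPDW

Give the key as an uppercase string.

  i= 0: Z-W =  3 → D
  i= 1: Z-B = 24 → Y
  i= 2: B-Y =  3 → D
  i= 3: P-V = 20 → U
  i= 4: M-I =  4 → E
  i= 5: V-S =  3 → D
  i= 6: O-P = 25 → Z
  i= 7: P-P =  0 → A
  i= 8: M-J =  3 → D
  i= 9: L-N = 24 → Y
  i=10: C-Z =  3 → D
  i=11: E-K = 20 → U
  i=12: M-I =  4 → E
  i=13: H-E =  3 → D
  i=14: K-L = 25 → Z
  i=15: M-M =  0 → A
  i=16: B-Y =  3 → D
  i=17: Z-B = 24 → Y
  i=18: O-L =  3 → D
  i=19: Z-F = 20 → U
  i=20: P-L =  4 → E
  i=21: S-P =  3 → D
  i=22: P-Q = 25 → Z
  i=23: D-D =  0 → A
  i=24: W-T =  3 → D
  shifts repeat with period 8: DYDUEDZA

DYDUEDZA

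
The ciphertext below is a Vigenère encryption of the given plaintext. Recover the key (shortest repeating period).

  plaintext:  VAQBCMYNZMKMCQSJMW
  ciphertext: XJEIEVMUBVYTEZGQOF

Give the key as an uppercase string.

CJOH

  i= 0: X-V =  2 → C
  i= 1: J-A =  9 → J
  i= 2: E-Q = 14 → O
  i= 3: I-B =  7 → H
  i= 4: E-C =  2 → C
  i= 5: V-M =  9 → J
  i= 6: M-Y = 14 → O
  i= 7: U-N =  7 → H
  i= 8: B-Z =  2 → C
  i= 9: V-M =  9 → J
  i=10: Y-K = 14 → O
  i=11: T-M =  7 → H
  i=12: E-C =  2 → C
  i=13: Z-Q =  9 → J
  i=14: G-S = 14 → O
  i=15: Q-J =  7 → H
  i=16: O-M =  2 → C
  i=17: F-W =  9 → J
  shifts repeat with period 4: CJOH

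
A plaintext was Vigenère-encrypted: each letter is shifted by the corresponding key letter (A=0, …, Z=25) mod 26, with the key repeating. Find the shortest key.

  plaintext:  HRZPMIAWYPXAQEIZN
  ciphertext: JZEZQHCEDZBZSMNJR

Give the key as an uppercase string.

  i= 0: J-H =  2 → C
  i= 1: Z-R =  8 → I
  i= 2: E-Z =  5 → F
  i= 3: Z-P = 10 → K
  i= 4: Q-M =  4 → E
  i= 5: H-I = 25 → Z
  i= 6: C-A =  2 → C
  i= 7: E-W =  8 → I
  i= 8: D-Y =  5 → F
  i= 9: Z-P = 10 → K
  i=10: B-X =  4 → E
  i=11: Z-A = 25 → Z
  i=12: S-Q =  2 → C
  i=13: M-E =  8 → I
  i=14: N-I =  5 → F
  i=15: J-Z = 10 → K
  i=16: R-N =  4 → E
  shifts repeat with period 6: CIFKEZ

CIFKEZ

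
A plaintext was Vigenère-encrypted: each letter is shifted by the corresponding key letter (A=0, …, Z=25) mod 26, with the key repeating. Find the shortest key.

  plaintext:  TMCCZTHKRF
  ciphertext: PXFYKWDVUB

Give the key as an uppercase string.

WLD

  i= 0: P-T = 22 → W
  i= 1: X-M = 11 → L
  i= 2: F-C =  3 → D
  i= 3: Y-C = 22 → W
  i= 4: K-Z = 11 → L
  i= 5: W-T =  3 → D
  i= 6: D-H = 22 → W
  i= 7: V-K = 11 → L
  i= 8: U-R =  3 → D
  i= 9: B-F = 22 → W
  shifts repeat with period 3: WLD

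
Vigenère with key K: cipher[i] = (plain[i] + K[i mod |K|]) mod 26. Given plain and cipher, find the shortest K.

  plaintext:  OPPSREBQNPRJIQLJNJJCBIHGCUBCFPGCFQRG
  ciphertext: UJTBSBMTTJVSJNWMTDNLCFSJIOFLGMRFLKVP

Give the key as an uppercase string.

  i= 0: U-O =  6 → G
  i= 1: J-P = 20 → U
  i= 2: T-P =  4 → E
  i= 3: B-S =  9 → J
  i= 4: S-R =  1 → B
  i= 5: B-E = 23 → X
  i= 6: M-B = 11 → L
  i= 7: T-Q =  3 → D
  i= 8: T-N =  6 → G
  i= 9: J-P = 20 → U
  i=10: V-R =  4 → E
  i=11: S-J =  9 → J
  i=12: J-I =  1 → B
  i=13: N-Q = 23 → X
  i=14: W-L = 11 → L
  i=15: M-J =  3 → D
  i=16: T-N =  6 → G
  i=17: D-J = 20 → U
  i=18: N-J =  4 → E
  i=19: L-C =  9 → J
  i=20: C-B =  1 → B
  i=21: F-I = 23 → X
  i=22: S-H = 11 → L
  i=23: J-G =  3 → D
  i=24: I-C =  6 → G
  i=25: O-U = 20 → U
  i=26: F-B =  4 → E
  i=27: L-C =  9 → J
  i=28: G-F =  1 → B
  i=29: M-P = 23 → X
  i=30: R-G = 11 → L
  i=31: F-C =  3 → D
  i=32: L-F =  6 → G
  i=33: K-Q = 20 → U
  i=34: V-R =  4 → E
  i=35: P-G =  9 → J
  shifts repeat with period 8: GUEJBXLD

GUEJBXLD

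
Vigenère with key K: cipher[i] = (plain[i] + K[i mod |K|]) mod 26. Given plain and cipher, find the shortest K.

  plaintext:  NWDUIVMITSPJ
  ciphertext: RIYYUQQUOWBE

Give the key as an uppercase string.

  i= 0: R-N =  4 → E
  i= 1: I-W = 12 → M
  i= 2: Y-D = 21 → V
  i= 3: Y-U =  4 → E
  i= 4: U-I = 12 → M
  i= 5: Q-V = 21 → V
  i= 6: Q-M =  4 → E
  i= 7: U-I = 12 → M
  i= 8: O-T = 21 → V
  i= 9: W-S =  4 → E
  i=10: B-P = 12 → M
  i=11: E-J = 21 → V
  shifts repeat with period 3: EMV

EMV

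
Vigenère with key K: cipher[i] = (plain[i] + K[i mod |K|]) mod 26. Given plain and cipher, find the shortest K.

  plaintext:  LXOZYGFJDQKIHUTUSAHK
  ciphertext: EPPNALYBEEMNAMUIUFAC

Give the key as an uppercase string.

  i= 0: E-L = 19 → T
  i= 1: P-X = 18 → S
  i= 2: P-O =  1 → B
  i= 3: N-Z = 14 → O
  i= 4: A-Y =  2 → C
  i= 5: L-G =  5 → F
  i= 6: Y-F = 19 → T
  i= 7: B-J = 18 → S
  i= 8: E-D =  1 → B
  i= 9: E-Q = 14 → O
  i=10: M-K =  2 → C
  i=11: N-I =  5 → F
  i=12: A-H = 19 → T
  i=13: M-U = 18 → S
  i=14: U-T =  1 → B
  i=15: I-U = 14 → O
  i=16: U-S =  2 → C
  i=17: F-A =  5 → F
  i=18: A-H = 19 → T
  i=19: C-K = 18 → S
  shifts repeat with period 6: TSBOCF

TSBOCF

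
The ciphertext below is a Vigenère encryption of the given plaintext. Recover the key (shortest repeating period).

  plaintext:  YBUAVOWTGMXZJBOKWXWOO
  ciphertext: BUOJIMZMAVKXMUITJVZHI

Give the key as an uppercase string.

  i= 0: B-Y =  3 → D
  i= 1: U-B = 19 → T
  i= 2: O-U = 20 → U
  i= 3: J-A =  9 → J
  i= 4: I-V = 13 → N
  i= 5: M-O = 24 → Y
  i= 6: Z-W =  3 → D
  i= 7: M-T = 19 → T
  i= 8: A-G = 20 → U
  i= 9: V-M =  9 → J
  i=10: K-X = 13 → N
  i=11: X-Z = 24 → Y
  i=12: M-J =  3 → D
  i=13: U-B = 19 → T
  i=14: I-O = 20 → U
  i=15: T-K =  9 → J
  i=16: J-W = 13 → N
  i=17: V-X = 24 → Y
  i=18: Z-W =  3 → D
  i=19: H-O = 19 → T
  i=20: I-O = 20 → U
  shifts repeat with period 6: DTUJNY

DTUJNY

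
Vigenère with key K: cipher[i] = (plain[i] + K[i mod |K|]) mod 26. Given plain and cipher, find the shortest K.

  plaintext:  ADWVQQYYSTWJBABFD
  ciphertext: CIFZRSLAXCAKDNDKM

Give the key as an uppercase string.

CFJEBCN

  i= 0: C-A =  2 → C
  i= 1: I-D =  5 → F
  i= 2: F-W =  9 → J
  i= 3: Z-V =  4 → E
  i= 4: R-Q =  1 → B
  i= 5: S-Q =  2 → C
  i= 6: L-Y = 13 → N
  i= 7: A-Y =  2 → C
  i= 8: X-S =  5 → F
  i= 9: C-T =  9 → J
  i=10: A-W =  4 → E
  i=11: K-J =  1 → B
  i=12: D-B =  2 → C
  i=13: N-A = 13 → N
  i=14: D-B =  2 → C
  i=15: K-F =  5 → F
  i=16: M-D =  9 → J
  shifts repeat with period 7: CFJEBCN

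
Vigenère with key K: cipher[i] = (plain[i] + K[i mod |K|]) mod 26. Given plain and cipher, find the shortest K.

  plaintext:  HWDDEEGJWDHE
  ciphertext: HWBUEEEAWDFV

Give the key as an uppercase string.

  i= 0: H-H =  0 → A
  i= 1: W-W =  0 → A
  i= 2: B-D = 24 → Y
  i= 3: U-D = 17 → R
  i= 4: E-E =  0 → A
  i= 5: E-E =  0 → A
  i= 6: E-G = 24 → Y
  i= 7: A-J = 17 → R
  i= 8: W-W =  0 → A
  i= 9: D-D =  0 → A
  i=10: F-H = 24 → Y
  i=11: V-E = 17 → R
  shifts repeat with period 4: AAYR

AAYR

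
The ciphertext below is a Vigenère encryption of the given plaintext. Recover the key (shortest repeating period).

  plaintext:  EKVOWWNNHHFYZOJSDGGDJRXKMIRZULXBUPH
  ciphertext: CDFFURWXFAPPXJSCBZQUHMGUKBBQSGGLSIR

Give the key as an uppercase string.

YTKRYVJK

  i= 0: C-E = 24 → Y
  i= 1: D-K = 19 → T
  i= 2: F-V = 10 → K
  i= 3: F-O = 17 → R
  i= 4: U-W = 24 → Y
  i= 5: R-W = 21 → V
  i= 6: W-N =  9 → J
  i= 7: X-N = 10 → K
  i= 8: F-H = 24 → Y
  i= 9: A-H = 19 → T
  i=10: P-F = 10 → K
  i=11: P-Y = 17 → R
  i=12: X-Z = 24 → Y
  i=13: J-O = 21 → V
  i=14: S-J =  9 → J
  i=15: C-S = 10 → K
  i=16: B-D = 24 → Y
  i=17: Z-G = 19 → T
  i=18: Q-G = 10 → K
  i=19: U-D = 17 → R
  i=20: H-J = 24 → Y
  i=21: M-R = 21 → V
  i=22: G-X =  9 → J
  i=23: U-K = 10 → K
  i=24: K-M = 24 → Y
  i=25: B-I = 19 → T
  i=26: B-R = 10 → K
  i=27: Q-Z = 17 → R
  i=28: S-U = 24 → Y
  i=29: G-L = 21 → V
  i=30: G-X =  9 → J
  i=31: L-B = 10 → K
  i=32: S-U = 24 → Y
  i=33: I-P = 19 → T
  i=34: R-H = 10 → K
  shifts repeat with period 8: YTKRYVJK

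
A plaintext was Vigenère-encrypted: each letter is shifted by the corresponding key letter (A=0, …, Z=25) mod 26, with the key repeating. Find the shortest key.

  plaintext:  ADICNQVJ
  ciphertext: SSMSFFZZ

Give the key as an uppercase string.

SPEQ

  i= 0: S-A = 18 → S
  i= 1: S-D = 15 → P
  i= 2: M-I =  4 → E
  i= 3: S-C = 16 → Q
  i= 4: F-N = 18 → S
  i= 5: F-Q = 15 → P
  i= 6: Z-V =  4 → E
  i= 7: Z-J = 16 → Q
  shifts repeat with period 4: SPEQ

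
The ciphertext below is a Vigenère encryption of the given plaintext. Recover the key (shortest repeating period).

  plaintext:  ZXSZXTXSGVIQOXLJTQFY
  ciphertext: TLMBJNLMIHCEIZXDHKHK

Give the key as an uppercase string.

UOUCM

  i= 0: T-Z = 20 → U
  i= 1: L-X = 14 → O
  i= 2: M-S = 20 → U
  i= 3: B-Z =  2 → C
  i= 4: J-X = 12 → M
  i= 5: N-T = 20 → U
  i= 6: L-X = 14 → O
  i= 7: M-S = 20 → U
  i= 8: I-G =  2 → C
  i= 9: H-V = 12 → M
  i=10: C-I = 20 → U
  i=11: E-Q = 14 → O
  i=12: I-O = 20 → U
  i=13: Z-X =  2 → C
  i=14: X-L = 12 → M
  i=15: D-J = 20 → U
  i=16: H-T = 14 → O
  i=17: K-Q = 20 → U
  i=18: H-F =  2 → C
  i=19: K-Y = 12 → M
  shifts repeat with period 5: UOUCM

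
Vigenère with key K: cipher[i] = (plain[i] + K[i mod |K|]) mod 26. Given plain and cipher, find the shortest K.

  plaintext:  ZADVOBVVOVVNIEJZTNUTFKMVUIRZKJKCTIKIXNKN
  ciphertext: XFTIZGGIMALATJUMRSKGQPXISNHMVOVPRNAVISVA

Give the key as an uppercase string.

YFQNLFLN

  i= 0: X-Z = 24 → Y
  i= 1: F-A =  5 → F
  i= 2: T-D = 16 → Q
  i= 3: I-V = 13 → N
  i= 4: Z-O = 11 → L
  i= 5: G-B =  5 → F
  i= 6: G-V = 11 → L
  i= 7: I-V = 13 → N
  i= 8: M-O = 24 → Y
  i= 9: A-V =  5 → F
  i=10: L-V = 16 → Q
  i=11: A-N = 13 → N
  i=12: T-I = 11 → L
  i=13: J-E =  5 → F
  i=14: U-J = 11 → L
  i=15: M-Z = 13 → N
  i=16: R-T = 24 → Y
  i=17: S-N =  5 → F
  i=18: K-U = 16 → Q
  i=19: G-T = 13 → N
  i=20: Q-F = 11 → L
  i=21: P-K =  5 → F
  i=22: X-M = 11 → L
  i=23: I-V = 13 → N
  i=24: S-U = 24 → Y
  i=25: N-I =  5 → F
  i=26: H-R = 16 → Q
  i=27: M-Z = 13 → N
  i=28: V-K = 11 → L
  i=29: O-J =  5 → F
  i=30: V-K = 11 → L
  i=31: P-C = 13 → N
  i=32: R-T = 24 → Y
  i=33: N-I =  5 → F
  i=34: A-K = 16 → Q
  i=35: V-I = 13 → N
  i=36: I-X = 11 → L
  i=37: S-N =  5 → F
  i=38: V-K = 11 → L
  i=39: A-N = 13 → N
  shifts repeat with period 8: YFQNLFLN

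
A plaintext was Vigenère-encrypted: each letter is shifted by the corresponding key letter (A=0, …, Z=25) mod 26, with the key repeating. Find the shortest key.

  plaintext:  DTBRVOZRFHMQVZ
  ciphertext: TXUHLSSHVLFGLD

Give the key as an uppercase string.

  i= 0: T-D = 16 → Q
  i= 1: X-T =  4 → E
  i= 2: U-B = 19 → T
  i= 3: H-R = 16 → Q
  i= 4: L-V = 16 → Q
  i= 5: S-O =  4 → E
  i= 6: S-Z = 19 → T
  i= 7: H-R = 16 → Q
  i= 8: V-F = 16 → Q
  i= 9: L-H =  4 → E
  i=10: F-M = 19 → T
  i=11: G-Q = 16 → Q
  i=12: L-V = 16 → Q
  i=13: D-Z =  4 → E
  shifts repeat with period 4: QETQ

QETQ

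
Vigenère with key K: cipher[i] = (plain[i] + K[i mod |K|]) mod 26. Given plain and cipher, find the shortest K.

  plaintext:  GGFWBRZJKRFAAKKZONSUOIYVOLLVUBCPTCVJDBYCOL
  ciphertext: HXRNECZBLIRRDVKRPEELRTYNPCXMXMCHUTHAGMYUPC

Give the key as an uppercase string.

BRMRDLAS

  i= 0: H-G =  1 → B
  i= 1: X-G = 17 → R
  i= 2: R-F = 12 → M
  i= 3: N-W = 17 → R
  i= 4: E-B =  3 → D
  i= 5: C-R = 11 → L
  i= 6: Z-Z =  0 → A
  i= 7: B-J = 18 → S
  i= 8: L-K =  1 → B
  i= 9: I-R = 17 → R
  i=10: R-F = 12 → M
  i=11: R-A = 17 → R
  i=12: D-A =  3 → D
  i=13: V-K = 11 → L
  i=14: K-K =  0 → A
  i=15: R-Z = 18 → S
  i=16: P-O =  1 → B
  i=17: E-N = 17 → R
  i=18: E-S = 12 → M
  i=19: L-U = 17 → R
  i=20: R-O =  3 → D
  i=21: T-I = 11 → L
  i=22: Y-Y =  0 → A
  i=23: N-V = 18 → S
  i=24: P-O =  1 → B
  i=25: C-L = 17 → R
  i=26: X-L = 12 → M
  i=27: M-V = 17 → R
  i=28: X-U =  3 → D
  i=29: M-B = 11 → L
  i=30: C-C =  0 → A
  i=31: H-P = 18 → S
  i=32: U-T =  1 → B
  i=33: T-C = 17 → R
  i=34: H-V = 12 → M
  i=35: A-J = 17 → R
  i=36: G-D =  3 → D
  i=37: M-B = 11 → L
  i=38: Y-Y =  0 → A
  i=39: U-C = 18 → S
  i=40: P-O =  1 → B
  i=41: C-L = 17 → R
  shifts repeat with period 8: BRMRDLAS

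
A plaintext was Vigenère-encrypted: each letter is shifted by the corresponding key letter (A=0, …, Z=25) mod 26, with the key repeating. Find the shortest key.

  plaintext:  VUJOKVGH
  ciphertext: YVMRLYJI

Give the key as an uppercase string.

DBD

  i= 0: Y-V =  3 → D
  i= 1: V-U =  1 → B
  i= 2: M-J =  3 → D
  i= 3: R-O =  3 → D
  i= 4: L-K =  1 → B
  i= 5: Y-V =  3 → D
  i= 6: J-G =  3 → D
  i= 7: I-H =  1 → B
  shifts repeat with period 3: DBD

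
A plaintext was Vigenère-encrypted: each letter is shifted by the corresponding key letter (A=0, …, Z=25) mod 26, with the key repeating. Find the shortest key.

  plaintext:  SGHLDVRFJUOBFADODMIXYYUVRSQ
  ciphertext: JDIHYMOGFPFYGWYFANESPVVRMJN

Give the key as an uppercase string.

  i= 0: J-S = 17 → R
  i= 1: D-G = 23 → X
  i= 2: I-H =  1 → B
  i= 3: H-L = 22 → W
  i= 4: Y-D = 21 → V
  i= 5: M-V = 17 → R
  i= 6: O-R = 23 → X
  i= 7: G-F =  1 → B
  i= 8: F-J = 22 → W
  i= 9: P-U = 21 → V
  i=10: F-O = 17 → R
  i=11: Y-B = 23 → X
  i=12: G-F =  1 → B
  i=13: W-A = 22 → W
  i=14: Y-D = 21 → V
  i=15: F-O = 17 → R
  i=16: A-D = 23 → X
  i=17: N-M =  1 → B
  i=18: E-I = 22 → W
  i=19: S-X = 21 → V
  i=20: P-Y = 17 → R
  i=21: V-Y = 23 → X
  i=22: V-U =  1 → B
  i=23: R-V = 22 → W
  i=24: M-R = 21 → V
  i=25: J-S = 17 → R
  i=26: N-Q = 23 → X
  shifts repeat with period 5: RXBWV

RXBWV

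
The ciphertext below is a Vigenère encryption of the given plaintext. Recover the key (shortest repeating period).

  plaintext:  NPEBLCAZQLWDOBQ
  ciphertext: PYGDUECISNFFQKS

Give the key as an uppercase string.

CJC

  i= 0: P-N =  2 → C
  i= 1: Y-P =  9 → J
  i= 2: G-E =  2 → C
  i= 3: D-B =  2 → C
  i= 4: U-L =  9 → J
  i= 5: E-C =  2 → C
  i= 6: C-A =  2 → C
  i= 7: I-Z =  9 → J
  i= 8: S-Q =  2 → C
  i= 9: N-L =  2 → C
  i=10: F-W =  9 → J
  i=11: F-D =  2 → C
  i=12: Q-O =  2 → C
  i=13: K-B =  9 → J
  i=14: S-Q =  2 → C
  shifts repeat with period 3: CJC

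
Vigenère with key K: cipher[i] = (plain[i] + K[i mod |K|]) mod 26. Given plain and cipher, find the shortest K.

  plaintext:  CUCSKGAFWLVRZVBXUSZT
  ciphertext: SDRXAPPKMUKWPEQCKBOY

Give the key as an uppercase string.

QJPF

  i= 0: S-C = 16 → Q
  i= 1: D-U =  9 → J
  i= 2: R-C = 15 → P
  i= 3: X-S =  5 → F
  i= 4: A-K = 16 → Q
  i= 5: P-G =  9 → J
  i= 6: P-A = 15 → P
  i= 7: K-F =  5 → F
  i= 8: M-W = 16 → Q
  i= 9: U-L =  9 → J
  i=10: K-V = 15 → P
  i=11: W-R =  5 → F
  i=12: P-Z = 16 → Q
  i=13: E-V =  9 → J
  i=14: Q-B = 15 → P
  i=15: C-X =  5 → F
  i=16: K-U = 16 → Q
  i=17: B-S =  9 → J
  i=18: O-Z = 15 → P
  i=19: Y-T =  5 → F
  shifts repeat with period 4: QJPF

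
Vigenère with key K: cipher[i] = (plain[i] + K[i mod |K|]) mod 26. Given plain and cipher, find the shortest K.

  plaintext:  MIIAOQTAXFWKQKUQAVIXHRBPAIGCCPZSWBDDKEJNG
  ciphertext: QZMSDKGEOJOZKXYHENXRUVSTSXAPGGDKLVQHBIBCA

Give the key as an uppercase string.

  i= 0: Q-M =  4 → E
  i= 1: Z-I = 17 → R
  i= 2: M-I =  4 → E
  i= 3: S-A = 18 → S
  i= 4: D-O = 15 → P
  i= 5: K-Q = 20 → U
  i= 6: G-T = 13 → N
  i= 7: E-A =  4 → E
  i= 8: O-X = 17 → R
  i= 9: J-F =  4 → E
  i=10: O-W = 18 → S
  i=11: Z-K = 15 → P
  i=12: K-Q = 20 → U
  i=13: X-K = 13 → N
  i=14: Y-U =  4 → E
  i=15: H-Q = 17 → R
  i=16: E-A =  4 → E
  i=17: N-V = 18 → S
  i=18: X-I = 15 → P
  i=19: R-X = 20 → U
  i=20: U-H = 13 → N
  i=21: V-R =  4 → E
  i=22: S-B = 17 → R
  i=23: T-P =  4 → E
  i=24: S-A = 18 → S
  i=25: X-I = 15 → P
  i=26: A-G = 20 → U
  i=27: P-C = 13 → N
  i=28: G-C =  4 → E
  i=29: G-P = 17 → R
  i=30: D-Z =  4 → E
  i=31: K-S = 18 → S
  i=32: L-W = 15 → P
  i=33: V-B = 20 → U
  i=34: Q-D = 13 → N
  i=35: H-D =  4 → E
  i=36: B-K = 17 → R
  i=37: I-E =  4 → E
  i=38: B-J = 18 → S
  i=39: C-N = 15 → P
  i=40: A-G = 20 → U
  shifts repeat with period 7: ERESPUN

ERESPUN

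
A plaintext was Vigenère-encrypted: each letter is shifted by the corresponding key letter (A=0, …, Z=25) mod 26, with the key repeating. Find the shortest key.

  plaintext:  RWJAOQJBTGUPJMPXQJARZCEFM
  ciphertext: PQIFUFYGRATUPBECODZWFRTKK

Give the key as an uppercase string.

YUZFGPPF

  i= 0: P-R = 24 → Y
  i= 1: Q-W = 20 → U
  i= 2: I-J = 25 → Z
  i= 3: F-A =  5 → F
  i= 4: U-O =  6 → G
  i= 5: F-Q = 15 → P
  i= 6: Y-J = 15 → P
  i= 7: G-B =  5 → F
  i= 8: R-T = 24 → Y
  i= 9: A-G = 20 → U
  i=10: T-U = 25 → Z
  i=11: U-P =  5 → F
  i=12: P-J =  6 → G
  i=13: B-M = 15 → P
  i=14: E-P = 15 → P
  i=15: C-X =  5 → F
  i=16: O-Q = 24 → Y
  i=17: D-J = 20 → U
  i=18: Z-A = 25 → Z
  i=19: W-R =  5 → F
  i=20: F-Z =  6 → G
  i=21: R-C = 15 → P
  i=22: T-E = 15 → P
  i=23: K-F =  5 → F
  i=24: K-M = 24 → Y
  shifts repeat with period 8: YUZFGPPF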